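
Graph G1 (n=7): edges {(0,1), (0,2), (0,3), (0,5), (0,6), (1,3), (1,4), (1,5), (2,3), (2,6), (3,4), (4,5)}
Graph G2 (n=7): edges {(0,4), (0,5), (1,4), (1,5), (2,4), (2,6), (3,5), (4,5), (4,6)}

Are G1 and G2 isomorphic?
No, not isomorphic

The graphs are NOT isomorphic.

Counting triangles (3-cliques): G1 has 6, G2 has 3.
Triangle count is an isomorphism invariant, so differing triangle counts rule out isomorphism.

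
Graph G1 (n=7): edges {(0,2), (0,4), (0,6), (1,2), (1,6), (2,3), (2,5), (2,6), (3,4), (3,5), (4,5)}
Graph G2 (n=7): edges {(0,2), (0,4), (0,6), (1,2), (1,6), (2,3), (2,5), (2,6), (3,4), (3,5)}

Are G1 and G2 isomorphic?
No, not isomorphic

The graphs are NOT isomorphic.

Counting edges: G1 has 11 edge(s); G2 has 10 edge(s).
Edge count is an isomorphism invariant (a bijection on vertices induces a bijection on edges), so differing edge counts rule out isomorphism.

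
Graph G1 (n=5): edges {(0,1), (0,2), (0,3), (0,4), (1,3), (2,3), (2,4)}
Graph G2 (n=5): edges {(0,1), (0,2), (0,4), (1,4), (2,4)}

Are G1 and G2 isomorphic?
No, not isomorphic

The graphs are NOT isomorphic.

Connected components of G1: 1 component(s) with vertex sets [[0, 1, 2, 3, 4]], sizes [5].
Connected components of G2: 2 component(s) with vertex sets [[3], [0, 1, 2, 4]], sizes [1, 4].
The number of connected components (and the multiset of component sizes) is an isomorphism invariant — an isomorphism maps each component of G1 bijectively onto a component of G2. Since G1 has 1 component(s) and G2 has 2, they cannot be isomorphic.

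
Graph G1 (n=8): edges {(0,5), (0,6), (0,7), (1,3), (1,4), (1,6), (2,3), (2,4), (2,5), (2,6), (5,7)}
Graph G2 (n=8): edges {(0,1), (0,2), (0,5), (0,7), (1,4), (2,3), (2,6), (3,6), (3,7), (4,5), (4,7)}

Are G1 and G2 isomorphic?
Yes, isomorphic

The graphs are isomorphic.
One valid mapping φ: V(G1) → V(G2): 0→3, 1→4, 2→0, 3→5, 4→1, 5→2, 6→7, 7→6

Verify φ preserves adjacency — for each edge of G1, its image is an edge of G2:
  (0,5) → (φ(0),φ(5)) = (2,3) ∈ E(G2) ✓
  (0,6) → (φ(0),φ(6)) = (3,7) ∈ E(G2) ✓
  (0,7) → (φ(0),φ(7)) = (3,6) ∈ E(G2) ✓
  (1,3) → (φ(1),φ(3)) = (4,5) ∈ E(G2) ✓
  (1,4) → (φ(1),φ(4)) = (1,4) ∈ E(G2) ✓
  (1,6) → (φ(1),φ(6)) = (4,7) ∈ E(G2) ✓
  (2,3) → (φ(2),φ(3)) = (0,5) ∈ E(G2) ✓
  (2,4) → (φ(2),φ(4)) = (0,1) ∈ E(G2) ✓
  (2,5) → (φ(2),φ(5)) = (0,2) ∈ E(G2) ✓
  (2,6) → (φ(2),φ(6)) = (0,7) ∈ E(G2) ✓
  (5,7) → (φ(5),φ(7)) = (2,6) ∈ E(G2) ✓
All 11 edges of G1 map to edges of G2, and |E(G1)| = |E(G2)| = 11, so φ is a bijection on edges as well as vertices. Hence G1 ≅ G2.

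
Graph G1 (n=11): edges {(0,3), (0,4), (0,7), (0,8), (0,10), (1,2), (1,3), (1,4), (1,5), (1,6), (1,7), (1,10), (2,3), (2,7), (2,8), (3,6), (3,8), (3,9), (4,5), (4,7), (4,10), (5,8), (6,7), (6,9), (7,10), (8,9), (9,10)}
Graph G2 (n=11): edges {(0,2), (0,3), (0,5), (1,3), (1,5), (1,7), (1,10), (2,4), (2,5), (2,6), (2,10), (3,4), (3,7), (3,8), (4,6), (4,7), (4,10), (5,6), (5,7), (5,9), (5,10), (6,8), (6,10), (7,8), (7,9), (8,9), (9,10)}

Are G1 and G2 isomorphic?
Yes, isomorphic

The graphs are isomorphic.
One valid mapping φ: V(G1) → V(G2): 0→4, 1→5, 2→1, 3→7, 4→2, 5→0, 6→9, 7→10, 8→3, 9→8, 10→6

Verify φ preserves adjacency — for each edge of G1, its image is an edge of G2:
  (0,3) → (φ(0),φ(3)) = (4,7) ∈ E(G2) ✓
  (0,4) → (φ(0),φ(4)) = (2,4) ∈ E(G2) ✓
  (0,7) → (φ(0),φ(7)) = (4,10) ∈ E(G2) ✓
  (0,8) → (φ(0),φ(8)) = (3,4) ∈ E(G2) ✓
  (0,10) → (φ(0),φ(10)) = (4,6) ∈ E(G2) ✓
  (1,2) → (φ(1),φ(2)) = (1,5) ∈ E(G2) ✓
  (1,3) → (φ(1),φ(3)) = (5,7) ∈ E(G2) ✓
  (1,4) → (φ(1),φ(4)) = (2,5) ∈ E(G2) ✓
  (1,5) → (φ(1),φ(5)) = (0,5) ∈ E(G2) ✓
  (1,6) → (φ(1),φ(6)) = (5,9) ∈ E(G2) ✓
  (1,7) → (φ(1),φ(7)) = (5,10) ∈ E(G2) ✓
  (1,10) → (φ(1),φ(10)) = (5,6) ∈ E(G2) ✓
  (2,3) → (φ(2),φ(3)) = (1,7) ∈ E(G2) ✓
  (2,7) → (φ(2),φ(7)) = (1,10) ∈ E(G2) ✓
  (2,8) → (φ(2),φ(8)) = (1,3) ∈ E(G2) ✓
  (3,6) → (φ(3),φ(6)) = (7,9) ∈ E(G2) ✓
  (3,8) → (φ(3),φ(8)) = (3,7) ∈ E(G2) ✓
  (3,9) → (φ(3),φ(9)) = (7,8) ∈ E(G2) ✓
  (4,5) → (φ(4),φ(5)) = (0,2) ∈ E(G2) ✓
  (4,7) → (φ(4),φ(7)) = (2,10) ∈ E(G2) ✓
  (4,10) → (φ(4),φ(10)) = (2,6) ∈ E(G2) ✓
  (5,8) → (φ(5),φ(8)) = (0,3) ∈ E(G2) ✓
  (6,7) → (φ(6),φ(7)) = (9,10) ∈ E(G2) ✓
  (6,9) → (φ(6),φ(9)) = (8,9) ∈ E(G2) ✓
  (7,10) → (φ(7),φ(10)) = (6,10) ∈ E(G2) ✓
  (8,9) → (φ(8),φ(9)) = (3,8) ∈ E(G2) ✓
  (9,10) → (φ(9),φ(10)) = (6,8) ∈ E(G2) ✓
All 27 edges of G1 map to edges of G2, and |E(G1)| = |E(G2)| = 27, so φ is a bijection on edges as well as vertices. Hence G1 ≅ G2.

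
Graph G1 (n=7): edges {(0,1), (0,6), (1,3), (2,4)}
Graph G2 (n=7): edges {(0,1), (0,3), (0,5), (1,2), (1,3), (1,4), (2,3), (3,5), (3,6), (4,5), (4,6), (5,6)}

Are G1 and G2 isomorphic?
No, not isomorphic

The graphs are NOT isomorphic.

Counting triangles (3-cliques): G1 has 0, G2 has 5.
Triangle count is an isomorphism invariant, so differing triangle counts rule out isomorphism.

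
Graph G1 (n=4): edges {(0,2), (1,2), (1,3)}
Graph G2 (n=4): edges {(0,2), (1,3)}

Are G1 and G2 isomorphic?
No, not isomorphic

The graphs are NOT isomorphic.

Counting edges: G1 has 3 edge(s); G2 has 2 edge(s).
Edge count is an isomorphism invariant (a bijection on vertices induces a bijection on edges), so differing edge counts rule out isomorphism.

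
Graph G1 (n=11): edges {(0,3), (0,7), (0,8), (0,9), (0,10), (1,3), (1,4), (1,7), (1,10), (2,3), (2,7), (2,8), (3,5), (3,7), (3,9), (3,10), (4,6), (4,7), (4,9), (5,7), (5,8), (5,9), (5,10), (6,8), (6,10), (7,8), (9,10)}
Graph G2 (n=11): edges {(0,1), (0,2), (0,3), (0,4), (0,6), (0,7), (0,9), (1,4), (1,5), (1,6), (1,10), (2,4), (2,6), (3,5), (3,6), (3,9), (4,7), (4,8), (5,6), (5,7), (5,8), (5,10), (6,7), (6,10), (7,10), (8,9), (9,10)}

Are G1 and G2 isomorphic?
Yes, isomorphic

The graphs are isomorphic.
One valid mapping φ: V(G1) → V(G2): 0→7, 1→3, 2→2, 3→6, 4→9, 5→1, 6→8, 7→0, 8→4, 9→10, 10→5

Verify φ preserves adjacency — for each edge of G1, its image is an edge of G2:
  (0,3) → (φ(0),φ(3)) = (6,7) ∈ E(G2) ✓
  (0,7) → (φ(0),φ(7)) = (0,7) ∈ E(G2) ✓
  (0,8) → (φ(0),φ(8)) = (4,7) ∈ E(G2) ✓
  (0,9) → (φ(0),φ(9)) = (7,10) ∈ E(G2) ✓
  (0,10) → (φ(0),φ(10)) = (5,7) ∈ E(G2) ✓
  (1,3) → (φ(1),φ(3)) = (3,6) ∈ E(G2) ✓
  (1,4) → (φ(1),φ(4)) = (3,9) ∈ E(G2) ✓
  (1,7) → (φ(1),φ(7)) = (0,3) ∈ E(G2) ✓
  (1,10) → (φ(1),φ(10)) = (3,5) ∈ E(G2) ✓
  (2,3) → (φ(2),φ(3)) = (2,6) ∈ E(G2) ✓
  (2,7) → (φ(2),φ(7)) = (0,2) ∈ E(G2) ✓
  (2,8) → (φ(2),φ(8)) = (2,4) ∈ E(G2) ✓
  (3,5) → (φ(3),φ(5)) = (1,6) ∈ E(G2) ✓
  (3,7) → (φ(3),φ(7)) = (0,6) ∈ E(G2) ✓
  (3,9) → (φ(3),φ(9)) = (6,10) ∈ E(G2) ✓
  (3,10) → (φ(3),φ(10)) = (5,6) ∈ E(G2) ✓
  (4,6) → (φ(4),φ(6)) = (8,9) ∈ E(G2) ✓
  (4,7) → (φ(4),φ(7)) = (0,9) ∈ E(G2) ✓
  (4,9) → (φ(4),φ(9)) = (9,10) ∈ E(G2) ✓
  (5,7) → (φ(5),φ(7)) = (0,1) ∈ E(G2) ✓
  (5,8) → (φ(5),φ(8)) = (1,4) ∈ E(G2) ✓
  (5,9) → (φ(5),φ(9)) = (1,10) ∈ E(G2) ✓
  (5,10) → (φ(5),φ(10)) = (1,5) ∈ E(G2) ✓
  (6,8) → (φ(6),φ(8)) = (4,8) ∈ E(G2) ✓
  (6,10) → (φ(6),φ(10)) = (5,8) ∈ E(G2) ✓
  (7,8) → (φ(7),φ(8)) = (0,4) ∈ E(G2) ✓
  (9,10) → (φ(9),φ(10)) = (5,10) ∈ E(G2) ✓
All 27 edges of G1 map to edges of G2, and |E(G1)| = |E(G2)| = 27, so φ is a bijection on edges as well as vertices. Hence G1 ≅ G2.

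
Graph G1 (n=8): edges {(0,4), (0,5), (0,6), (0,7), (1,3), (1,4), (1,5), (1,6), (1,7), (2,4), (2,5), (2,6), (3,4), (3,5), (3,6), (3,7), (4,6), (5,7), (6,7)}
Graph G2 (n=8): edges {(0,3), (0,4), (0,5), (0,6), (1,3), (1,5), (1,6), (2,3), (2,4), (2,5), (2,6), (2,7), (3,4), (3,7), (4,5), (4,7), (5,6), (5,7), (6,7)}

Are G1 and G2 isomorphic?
Yes, isomorphic

The graphs are isomorphic.
One valid mapping φ: V(G1) → V(G2): 0→0, 1→7, 2→1, 3→2, 4→6, 5→3, 6→5, 7→4

Verify φ preserves adjacency — for each edge of G1, its image is an edge of G2:
  (0,4) → (φ(0),φ(4)) = (0,6) ∈ E(G2) ✓
  (0,5) → (φ(0),φ(5)) = (0,3) ∈ E(G2) ✓
  (0,6) → (φ(0),φ(6)) = (0,5) ∈ E(G2) ✓
  (0,7) → (φ(0),φ(7)) = (0,4) ∈ E(G2) ✓
  (1,3) → (φ(1),φ(3)) = (2,7) ∈ E(G2) ✓
  (1,4) → (φ(1),φ(4)) = (6,7) ∈ E(G2) ✓
  (1,5) → (φ(1),φ(5)) = (3,7) ∈ E(G2) ✓
  (1,6) → (φ(1),φ(6)) = (5,7) ∈ E(G2) ✓
  (1,7) → (φ(1),φ(7)) = (4,7) ∈ E(G2) ✓
  (2,4) → (φ(2),φ(4)) = (1,6) ∈ E(G2) ✓
  (2,5) → (φ(2),φ(5)) = (1,3) ∈ E(G2) ✓
  (2,6) → (φ(2),φ(6)) = (1,5) ∈ E(G2) ✓
  (3,4) → (φ(3),φ(4)) = (2,6) ∈ E(G2) ✓
  (3,5) → (φ(3),φ(5)) = (2,3) ∈ E(G2) ✓
  (3,6) → (φ(3),φ(6)) = (2,5) ∈ E(G2) ✓
  (3,7) → (φ(3),φ(7)) = (2,4) ∈ E(G2) ✓
  (4,6) → (φ(4),φ(6)) = (5,6) ∈ E(G2) ✓
  (5,7) → (φ(5),φ(7)) = (3,4) ∈ E(G2) ✓
  (6,7) → (φ(6),φ(7)) = (4,5) ∈ E(G2) ✓
All 19 edges of G1 map to edges of G2, and |E(G1)| = |E(G2)| = 19, so φ is a bijection on edges as well as vertices. Hence G1 ≅ G2.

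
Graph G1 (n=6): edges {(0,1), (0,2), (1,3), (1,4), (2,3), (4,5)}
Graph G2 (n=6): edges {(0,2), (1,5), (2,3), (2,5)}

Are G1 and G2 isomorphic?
No, not isomorphic

The graphs are NOT isomorphic.

Connected components of G1: 1 component(s) with vertex sets [[0, 1, 2, 3, 4, 5]], sizes [6].
Connected components of G2: 2 component(s) with vertex sets [[4], [0, 1, 2, 3, 5]], sizes [1, 5].
The number of connected components (and the multiset of component sizes) is an isomorphism invariant — an isomorphism maps each component of G1 bijectively onto a component of G2. Since G1 has 1 component(s) and G2 has 2, they cannot be isomorphic.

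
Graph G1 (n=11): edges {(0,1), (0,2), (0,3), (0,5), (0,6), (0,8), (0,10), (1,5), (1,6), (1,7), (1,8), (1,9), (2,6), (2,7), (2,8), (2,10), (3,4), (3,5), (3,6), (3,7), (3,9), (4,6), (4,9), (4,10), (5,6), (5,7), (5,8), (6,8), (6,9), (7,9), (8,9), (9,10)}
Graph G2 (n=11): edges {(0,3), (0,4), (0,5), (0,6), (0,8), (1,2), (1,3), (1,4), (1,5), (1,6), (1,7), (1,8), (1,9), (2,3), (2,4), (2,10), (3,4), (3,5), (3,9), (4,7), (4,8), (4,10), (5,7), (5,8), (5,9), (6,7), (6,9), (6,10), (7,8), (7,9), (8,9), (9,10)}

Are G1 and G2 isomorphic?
Yes, isomorphic

The graphs are isomorphic.
One valid mapping φ: V(G1) → V(G2): 0→9, 1→8, 2→6, 3→3, 4→2, 5→5, 6→1, 7→0, 8→7, 9→4, 10→10

Verify φ preserves adjacency — for each edge of G1, its image is an edge of G2:
  (0,1) → (φ(0),φ(1)) = (8,9) ∈ E(G2) ✓
  (0,2) → (φ(0),φ(2)) = (6,9) ∈ E(G2) ✓
  (0,3) → (φ(0),φ(3)) = (3,9) ∈ E(G2) ✓
  (0,5) → (φ(0),φ(5)) = (5,9) ∈ E(G2) ✓
  (0,6) → (φ(0),φ(6)) = (1,9) ∈ E(G2) ✓
  (0,8) → (φ(0),φ(8)) = (7,9) ∈ E(G2) ✓
  (0,10) → (φ(0),φ(10)) = (9,10) ∈ E(G2) ✓
  (1,5) → (φ(1),φ(5)) = (5,8) ∈ E(G2) ✓
  (1,6) → (φ(1),φ(6)) = (1,8) ∈ E(G2) ✓
  (1,7) → (φ(1),φ(7)) = (0,8) ∈ E(G2) ✓
  (1,8) → (φ(1),φ(8)) = (7,8) ∈ E(G2) ✓
  (1,9) → (φ(1),φ(9)) = (4,8) ∈ E(G2) ✓
  (2,6) → (φ(2),φ(6)) = (1,6) ∈ E(G2) ✓
  (2,7) → (φ(2),φ(7)) = (0,6) ∈ E(G2) ✓
  (2,8) → (φ(2),φ(8)) = (6,7) ∈ E(G2) ✓
  (2,10) → (φ(2),φ(10)) = (6,10) ∈ E(G2) ✓
  (3,4) → (φ(3),φ(4)) = (2,3) ∈ E(G2) ✓
  (3,5) → (φ(3),φ(5)) = (3,5) ∈ E(G2) ✓
  (3,6) → (φ(3),φ(6)) = (1,3) ∈ E(G2) ✓
  (3,7) → (φ(3),φ(7)) = (0,3) ∈ E(G2) ✓
  (3,9) → (φ(3),φ(9)) = (3,4) ∈ E(G2) ✓
  (4,6) → (φ(4),φ(6)) = (1,2) ∈ E(G2) ✓
  (4,9) → (φ(4),φ(9)) = (2,4) ∈ E(G2) ✓
  (4,10) → (φ(4),φ(10)) = (2,10) ∈ E(G2) ✓
  (5,6) → (φ(5),φ(6)) = (1,5) ∈ E(G2) ✓
  (5,7) → (φ(5),φ(7)) = (0,5) ∈ E(G2) ✓
  (5,8) → (φ(5),φ(8)) = (5,7) ∈ E(G2) ✓
  (6,8) → (φ(6),φ(8)) = (1,7) ∈ E(G2) ✓
  (6,9) → (φ(6),φ(9)) = (1,4) ∈ E(G2) ✓
  (7,9) → (φ(7),φ(9)) = (0,4) ∈ E(G2) ✓
  (8,9) → (φ(8),φ(9)) = (4,7) ∈ E(G2) ✓
  (9,10) → (φ(9),φ(10)) = (4,10) ∈ E(G2) ✓
All 32 edges of G1 map to edges of G2, and |E(G1)| = |E(G2)| = 32, so φ is a bijection on edges as well as vertices. Hence G1 ≅ G2.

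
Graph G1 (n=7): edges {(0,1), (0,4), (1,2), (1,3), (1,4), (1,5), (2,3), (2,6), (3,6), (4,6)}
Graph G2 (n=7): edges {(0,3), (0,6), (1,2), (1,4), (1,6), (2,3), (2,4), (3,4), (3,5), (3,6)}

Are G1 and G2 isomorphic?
Yes, isomorphic

The graphs are isomorphic.
One valid mapping φ: V(G1) → V(G2): 0→0, 1→3, 2→2, 3→4, 4→6, 5→5, 6→1

Verify φ preserves adjacency — for each edge of G1, its image is an edge of G2:
  (0,1) → (φ(0),φ(1)) = (0,3) ∈ E(G2) ✓
  (0,4) → (φ(0),φ(4)) = (0,6) ∈ E(G2) ✓
  (1,2) → (φ(1),φ(2)) = (2,3) ∈ E(G2) ✓
  (1,3) → (φ(1),φ(3)) = (3,4) ∈ E(G2) ✓
  (1,4) → (φ(1),φ(4)) = (3,6) ∈ E(G2) ✓
  (1,5) → (φ(1),φ(5)) = (3,5) ∈ E(G2) ✓
  (2,3) → (φ(2),φ(3)) = (2,4) ∈ E(G2) ✓
  (2,6) → (φ(2),φ(6)) = (1,2) ∈ E(G2) ✓
  (3,6) → (φ(3),φ(6)) = (1,4) ∈ E(G2) ✓
  (4,6) → (φ(4),φ(6)) = (1,6) ∈ E(G2) ✓
All 10 edges of G1 map to edges of G2, and |E(G1)| = |E(G2)| = 10, so φ is a bijection on edges as well as vertices. Hence G1 ≅ G2.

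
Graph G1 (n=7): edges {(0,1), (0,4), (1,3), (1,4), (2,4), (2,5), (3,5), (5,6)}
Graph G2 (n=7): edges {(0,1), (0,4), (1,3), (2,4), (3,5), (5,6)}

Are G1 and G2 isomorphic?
No, not isomorphic

The graphs are NOT isomorphic.

Counting edges: G1 has 8 edge(s); G2 has 6 edge(s).
Edge count is an isomorphism invariant (a bijection on vertices induces a bijection on edges), so differing edge counts rule out isomorphism.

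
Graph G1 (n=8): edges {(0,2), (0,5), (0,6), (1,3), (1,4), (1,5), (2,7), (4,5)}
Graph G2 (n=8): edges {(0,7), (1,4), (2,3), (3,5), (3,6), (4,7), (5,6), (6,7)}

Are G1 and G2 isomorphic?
Yes, isomorphic

The graphs are isomorphic.
One valid mapping φ: V(G1) → V(G2): 0→7, 1→3, 2→4, 3→2, 4→5, 5→6, 6→0, 7→1

Verify φ preserves adjacency — for each edge of G1, its image is an edge of G2:
  (0,2) → (φ(0),φ(2)) = (4,7) ∈ E(G2) ✓
  (0,5) → (φ(0),φ(5)) = (6,7) ∈ E(G2) ✓
  (0,6) → (φ(0),φ(6)) = (0,7) ∈ E(G2) ✓
  (1,3) → (φ(1),φ(3)) = (2,3) ∈ E(G2) ✓
  (1,4) → (φ(1),φ(4)) = (3,5) ∈ E(G2) ✓
  (1,5) → (φ(1),φ(5)) = (3,6) ∈ E(G2) ✓
  (2,7) → (φ(2),φ(7)) = (1,4) ∈ E(G2) ✓
  (4,5) → (φ(4),φ(5)) = (5,6) ∈ E(G2) ✓
All 8 edges of G1 map to edges of G2, and |E(G1)| = |E(G2)| = 8, so φ is a bijection on edges as well as vertices. Hence G1 ≅ G2.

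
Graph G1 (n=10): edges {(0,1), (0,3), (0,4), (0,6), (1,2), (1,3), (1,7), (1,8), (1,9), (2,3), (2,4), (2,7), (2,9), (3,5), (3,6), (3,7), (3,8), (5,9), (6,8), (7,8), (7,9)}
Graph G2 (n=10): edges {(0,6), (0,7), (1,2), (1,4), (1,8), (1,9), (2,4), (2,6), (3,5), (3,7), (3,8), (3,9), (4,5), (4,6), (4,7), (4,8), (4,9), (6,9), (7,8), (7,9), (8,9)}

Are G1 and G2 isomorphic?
Yes, isomorphic

The graphs are isomorphic.
One valid mapping φ: V(G1) → V(G2): 0→6, 1→9, 2→7, 3→4, 4→0, 5→5, 6→2, 7→8, 8→1, 9→3

Verify φ preserves adjacency — for each edge of G1, its image is an edge of G2:
  (0,1) → (φ(0),φ(1)) = (6,9) ∈ E(G2) ✓
  (0,3) → (φ(0),φ(3)) = (4,6) ∈ E(G2) ✓
  (0,4) → (φ(0),φ(4)) = (0,6) ∈ E(G2) ✓
  (0,6) → (φ(0),φ(6)) = (2,6) ∈ E(G2) ✓
  (1,2) → (φ(1),φ(2)) = (7,9) ∈ E(G2) ✓
  (1,3) → (φ(1),φ(3)) = (4,9) ∈ E(G2) ✓
  (1,7) → (φ(1),φ(7)) = (8,9) ∈ E(G2) ✓
  (1,8) → (φ(1),φ(8)) = (1,9) ∈ E(G2) ✓
  (1,9) → (φ(1),φ(9)) = (3,9) ∈ E(G2) ✓
  (2,3) → (φ(2),φ(3)) = (4,7) ∈ E(G2) ✓
  (2,4) → (φ(2),φ(4)) = (0,7) ∈ E(G2) ✓
  (2,7) → (φ(2),φ(7)) = (7,8) ∈ E(G2) ✓
  (2,9) → (φ(2),φ(9)) = (3,7) ∈ E(G2) ✓
  (3,5) → (φ(3),φ(5)) = (4,5) ∈ E(G2) ✓
  (3,6) → (φ(3),φ(6)) = (2,4) ∈ E(G2) ✓
  (3,7) → (φ(3),φ(7)) = (4,8) ∈ E(G2) ✓
  (3,8) → (φ(3),φ(8)) = (1,4) ∈ E(G2) ✓
  (5,9) → (φ(5),φ(9)) = (3,5) ∈ E(G2) ✓
  (6,8) → (φ(6),φ(8)) = (1,2) ∈ E(G2) ✓
  (7,8) → (φ(7),φ(8)) = (1,8) ∈ E(G2) ✓
  (7,9) → (φ(7),φ(9)) = (3,8) ∈ E(G2) ✓
All 21 edges of G1 map to edges of G2, and |E(G1)| = |E(G2)| = 21, so φ is a bijection on edges as well as vertices. Hence G1 ≅ G2.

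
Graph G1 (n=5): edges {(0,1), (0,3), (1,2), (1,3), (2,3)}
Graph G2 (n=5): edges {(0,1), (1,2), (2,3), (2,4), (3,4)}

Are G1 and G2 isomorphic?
No, not isomorphic

The graphs are NOT isomorphic.

Degrees in G1: deg(0)=2, deg(1)=3, deg(2)=2, deg(3)=3, deg(4)=0.
Sorted degree sequence of G1: [3, 3, 2, 2, 0].
Degrees in G2: deg(0)=1, deg(1)=2, deg(2)=3, deg(3)=2, deg(4)=2.
Sorted degree sequence of G2: [3, 2, 2, 2, 1].
The (sorted) degree sequence is an isomorphism invariant, so since G1 and G2 have different degree sequences they cannot be isomorphic.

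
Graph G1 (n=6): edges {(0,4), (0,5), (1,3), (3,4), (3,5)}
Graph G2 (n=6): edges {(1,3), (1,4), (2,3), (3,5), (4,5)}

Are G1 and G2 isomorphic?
Yes, isomorphic

The graphs are isomorphic.
One valid mapping φ: V(G1) → V(G2): 0→4, 1→2, 2→0, 3→3, 4→1, 5→5

Verify φ preserves adjacency — for each edge of G1, its image is an edge of G2:
  (0,4) → (φ(0),φ(4)) = (1,4) ∈ E(G2) ✓
  (0,5) → (φ(0),φ(5)) = (4,5) ∈ E(G2) ✓
  (1,3) → (φ(1),φ(3)) = (2,3) ∈ E(G2) ✓
  (3,4) → (φ(3),φ(4)) = (1,3) ∈ E(G2) ✓
  (3,5) → (φ(3),φ(5)) = (3,5) ∈ E(G2) ✓
All 5 edges of G1 map to edges of G2, and |E(G1)| = |E(G2)| = 5, so φ is a bijection on edges as well as vertices. Hence G1 ≅ G2.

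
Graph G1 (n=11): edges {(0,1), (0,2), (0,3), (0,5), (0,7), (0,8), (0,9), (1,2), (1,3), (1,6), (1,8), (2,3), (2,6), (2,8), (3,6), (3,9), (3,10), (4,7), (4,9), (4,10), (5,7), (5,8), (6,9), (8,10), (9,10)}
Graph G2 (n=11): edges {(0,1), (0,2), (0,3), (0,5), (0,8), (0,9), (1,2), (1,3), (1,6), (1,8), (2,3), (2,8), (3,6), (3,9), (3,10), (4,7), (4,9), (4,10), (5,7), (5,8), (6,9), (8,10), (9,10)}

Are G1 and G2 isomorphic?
No, not isomorphic

The graphs are NOT isomorphic.

Counting edges: G1 has 25 edge(s); G2 has 23 edge(s).
Edge count is an isomorphism invariant (a bijection on vertices induces a bijection on edges), so differing edge counts rule out isomorphism.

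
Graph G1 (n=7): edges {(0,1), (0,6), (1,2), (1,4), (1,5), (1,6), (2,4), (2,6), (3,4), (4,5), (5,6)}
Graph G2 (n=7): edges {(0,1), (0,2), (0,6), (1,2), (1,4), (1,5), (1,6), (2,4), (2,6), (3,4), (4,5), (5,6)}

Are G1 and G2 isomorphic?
No, not isomorphic

The graphs are NOT isomorphic.

Counting edges: G1 has 11 edge(s); G2 has 12 edge(s).
Edge count is an isomorphism invariant (a bijection on vertices induces a bijection on edges), so differing edge counts rule out isomorphism.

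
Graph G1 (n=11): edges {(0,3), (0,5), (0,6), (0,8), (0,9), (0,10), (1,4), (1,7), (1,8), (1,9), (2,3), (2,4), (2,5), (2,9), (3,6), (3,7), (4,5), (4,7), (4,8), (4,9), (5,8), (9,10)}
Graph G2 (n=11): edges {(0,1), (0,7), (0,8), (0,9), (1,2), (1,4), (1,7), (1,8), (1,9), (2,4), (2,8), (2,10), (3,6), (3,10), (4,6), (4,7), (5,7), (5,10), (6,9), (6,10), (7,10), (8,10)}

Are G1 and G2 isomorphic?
Yes, isomorphic

The graphs are isomorphic.
One valid mapping φ: V(G1) → V(G2): 0→10, 1→0, 2→4, 3→6, 4→1, 5→2, 6→3, 7→9, 8→8, 9→7, 10→5

Verify φ preserves adjacency — for each edge of G1, its image is an edge of G2:
  (0,3) → (φ(0),φ(3)) = (6,10) ∈ E(G2) ✓
  (0,5) → (φ(0),φ(5)) = (2,10) ∈ E(G2) ✓
  (0,6) → (φ(0),φ(6)) = (3,10) ∈ E(G2) ✓
  (0,8) → (φ(0),φ(8)) = (8,10) ∈ E(G2) ✓
  (0,9) → (φ(0),φ(9)) = (7,10) ∈ E(G2) ✓
  (0,10) → (φ(0),φ(10)) = (5,10) ∈ E(G2) ✓
  (1,4) → (φ(1),φ(4)) = (0,1) ∈ E(G2) ✓
  (1,7) → (φ(1),φ(7)) = (0,9) ∈ E(G2) ✓
  (1,8) → (φ(1),φ(8)) = (0,8) ∈ E(G2) ✓
  (1,9) → (φ(1),φ(9)) = (0,7) ∈ E(G2) ✓
  (2,3) → (φ(2),φ(3)) = (4,6) ∈ E(G2) ✓
  (2,4) → (φ(2),φ(4)) = (1,4) ∈ E(G2) ✓
  (2,5) → (φ(2),φ(5)) = (2,4) ∈ E(G2) ✓
  (2,9) → (φ(2),φ(9)) = (4,7) ∈ E(G2) ✓
  (3,6) → (φ(3),φ(6)) = (3,6) ∈ E(G2) ✓
  (3,7) → (φ(3),φ(7)) = (6,9) ∈ E(G2) ✓
  (4,5) → (φ(4),φ(5)) = (1,2) ∈ E(G2) ✓
  (4,7) → (φ(4),φ(7)) = (1,9) ∈ E(G2) ✓
  (4,8) → (φ(4),φ(8)) = (1,8) ∈ E(G2) ✓
  (4,9) → (φ(4),φ(9)) = (1,7) ∈ E(G2) ✓
  (5,8) → (φ(5),φ(8)) = (2,8) ∈ E(G2) ✓
  (9,10) → (φ(9),φ(10)) = (5,7) ∈ E(G2) ✓
All 22 edges of G1 map to edges of G2, and |E(G1)| = |E(G2)| = 22, so φ is a bijection on edges as well as vertices. Hence G1 ≅ G2.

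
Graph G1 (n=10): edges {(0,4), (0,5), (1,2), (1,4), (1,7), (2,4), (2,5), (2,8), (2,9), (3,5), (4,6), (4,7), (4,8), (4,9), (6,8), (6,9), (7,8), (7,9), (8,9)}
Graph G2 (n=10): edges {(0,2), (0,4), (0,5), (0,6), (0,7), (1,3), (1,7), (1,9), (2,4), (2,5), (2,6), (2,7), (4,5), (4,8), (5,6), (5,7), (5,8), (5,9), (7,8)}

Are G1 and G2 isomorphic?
Yes, isomorphic

The graphs are isomorphic.
One valid mapping φ: V(G1) → V(G2): 0→9, 1→8, 2→7, 3→3, 4→5, 5→1, 6→6, 7→4, 8→0, 9→2

Verify φ preserves adjacency — for each edge of G1, its image is an edge of G2:
  (0,4) → (φ(0),φ(4)) = (5,9) ∈ E(G2) ✓
  (0,5) → (φ(0),φ(5)) = (1,9) ∈ E(G2) ✓
  (1,2) → (φ(1),φ(2)) = (7,8) ∈ E(G2) ✓
  (1,4) → (φ(1),φ(4)) = (5,8) ∈ E(G2) ✓
  (1,7) → (φ(1),φ(7)) = (4,8) ∈ E(G2) ✓
  (2,4) → (φ(2),φ(4)) = (5,7) ∈ E(G2) ✓
  (2,5) → (φ(2),φ(5)) = (1,7) ∈ E(G2) ✓
  (2,8) → (φ(2),φ(8)) = (0,7) ∈ E(G2) ✓
  (2,9) → (φ(2),φ(9)) = (2,7) ∈ E(G2) ✓
  (3,5) → (φ(3),φ(5)) = (1,3) ∈ E(G2) ✓
  (4,6) → (φ(4),φ(6)) = (5,6) ∈ E(G2) ✓
  (4,7) → (φ(4),φ(7)) = (4,5) ∈ E(G2) ✓
  (4,8) → (φ(4),φ(8)) = (0,5) ∈ E(G2) ✓
  (4,9) → (φ(4),φ(9)) = (2,5) ∈ E(G2) ✓
  (6,8) → (φ(6),φ(8)) = (0,6) ∈ E(G2) ✓
  (6,9) → (φ(6),φ(9)) = (2,6) ∈ E(G2) ✓
  (7,8) → (φ(7),φ(8)) = (0,4) ∈ E(G2) ✓
  (7,9) → (φ(7),φ(9)) = (2,4) ∈ E(G2) ✓
  (8,9) → (φ(8),φ(9)) = (0,2) ∈ E(G2) ✓
All 19 edges of G1 map to edges of G2, and |E(G1)| = |E(G2)| = 19, so φ is a bijection on edges as well as vertices. Hence G1 ≅ G2.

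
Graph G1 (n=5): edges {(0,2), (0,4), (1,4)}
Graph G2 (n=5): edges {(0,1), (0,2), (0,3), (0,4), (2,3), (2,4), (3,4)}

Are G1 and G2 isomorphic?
No, not isomorphic

The graphs are NOT isomorphic.

Degrees in G1: deg(0)=2, deg(1)=1, deg(2)=1, deg(3)=0, deg(4)=2.
Sorted degree sequence of G1: [2, 2, 1, 1, 0].
Degrees in G2: deg(0)=4, deg(1)=1, deg(2)=3, deg(3)=3, deg(4)=3.
Sorted degree sequence of G2: [4, 3, 3, 3, 1].
The (sorted) degree sequence is an isomorphism invariant, so since G1 and G2 have different degree sequences they cannot be isomorphic.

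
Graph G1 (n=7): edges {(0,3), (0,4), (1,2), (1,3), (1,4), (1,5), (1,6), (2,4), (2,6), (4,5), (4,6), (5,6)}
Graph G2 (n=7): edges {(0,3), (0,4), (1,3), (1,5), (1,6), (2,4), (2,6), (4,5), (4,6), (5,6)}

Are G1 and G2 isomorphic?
No, not isomorphic

The graphs are NOT isomorphic.

Counting edges: G1 has 12 edge(s); G2 has 10 edge(s).
Edge count is an isomorphism invariant (a bijection on vertices induces a bijection on edges), so differing edge counts rule out isomorphism.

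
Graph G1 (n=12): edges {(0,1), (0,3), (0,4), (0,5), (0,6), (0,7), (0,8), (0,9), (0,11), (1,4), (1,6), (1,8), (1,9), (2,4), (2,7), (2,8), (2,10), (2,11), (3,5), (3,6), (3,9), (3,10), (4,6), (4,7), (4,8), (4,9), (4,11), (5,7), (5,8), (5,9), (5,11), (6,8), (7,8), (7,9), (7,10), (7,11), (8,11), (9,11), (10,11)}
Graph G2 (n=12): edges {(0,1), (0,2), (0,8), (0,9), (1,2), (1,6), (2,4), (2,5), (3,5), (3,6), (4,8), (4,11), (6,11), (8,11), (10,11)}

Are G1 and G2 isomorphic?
No, not isomorphic

The graphs are NOT isomorphic.

Connected components of G1: 1 component(s) with vertex sets [[0, 1, 2, 3, 4, 5, 6, 7, 8, 9, 10, 11]], sizes [12].
Connected components of G2: 2 component(s) with vertex sets [[7], [0, 1, 2, 3, 4, 5, 6, 8, 9, 10, 11]], sizes [1, 11].
The number of connected components (and the multiset of component sizes) is an isomorphism invariant — an isomorphism maps each component of G1 bijectively onto a component of G2. Since G1 has 1 component(s) and G2 has 2, they cannot be isomorphic.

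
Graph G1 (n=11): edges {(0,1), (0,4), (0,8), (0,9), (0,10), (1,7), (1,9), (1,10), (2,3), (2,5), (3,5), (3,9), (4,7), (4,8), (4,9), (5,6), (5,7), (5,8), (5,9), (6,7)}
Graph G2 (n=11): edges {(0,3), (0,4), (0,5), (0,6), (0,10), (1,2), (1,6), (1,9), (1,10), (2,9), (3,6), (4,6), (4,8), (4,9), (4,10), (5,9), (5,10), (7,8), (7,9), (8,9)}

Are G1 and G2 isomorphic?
Yes, isomorphic

The graphs are isomorphic.
One valid mapping φ: V(G1) → V(G2): 0→0, 1→6, 2→7, 3→8, 4→10, 5→9, 6→2, 7→1, 8→5, 9→4, 10→3

Verify φ preserves adjacency — for each edge of G1, its image is an edge of G2:
  (0,1) → (φ(0),φ(1)) = (0,6) ∈ E(G2) ✓
  (0,4) → (φ(0),φ(4)) = (0,10) ∈ E(G2) ✓
  (0,8) → (φ(0),φ(8)) = (0,5) ∈ E(G2) ✓
  (0,9) → (φ(0),φ(9)) = (0,4) ∈ E(G2) ✓
  (0,10) → (φ(0),φ(10)) = (0,3) ∈ E(G2) ✓
  (1,7) → (φ(1),φ(7)) = (1,6) ∈ E(G2) ✓
  (1,9) → (φ(1),φ(9)) = (4,6) ∈ E(G2) ✓
  (1,10) → (φ(1),φ(10)) = (3,6) ∈ E(G2) ✓
  (2,3) → (φ(2),φ(3)) = (7,8) ∈ E(G2) ✓
  (2,5) → (φ(2),φ(5)) = (7,9) ∈ E(G2) ✓
  (3,5) → (φ(3),φ(5)) = (8,9) ∈ E(G2) ✓
  (3,9) → (φ(3),φ(9)) = (4,8) ∈ E(G2) ✓
  (4,7) → (φ(4),φ(7)) = (1,10) ∈ E(G2) ✓
  (4,8) → (φ(4),φ(8)) = (5,10) ∈ E(G2) ✓
  (4,9) → (φ(4),φ(9)) = (4,10) ∈ E(G2) ✓
  (5,6) → (φ(5),φ(6)) = (2,9) ∈ E(G2) ✓
  (5,7) → (φ(5),φ(7)) = (1,9) ∈ E(G2) ✓
  (5,8) → (φ(5),φ(8)) = (5,9) ∈ E(G2) ✓
  (5,9) → (φ(5),φ(9)) = (4,9) ∈ E(G2) ✓
  (6,7) → (φ(6),φ(7)) = (1,2) ∈ E(G2) ✓
All 20 edges of G1 map to edges of G2, and |E(G1)| = |E(G2)| = 20, so φ is a bijection on edges as well as vertices. Hence G1 ≅ G2.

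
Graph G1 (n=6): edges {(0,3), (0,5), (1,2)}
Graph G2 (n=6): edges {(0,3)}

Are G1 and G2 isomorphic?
No, not isomorphic

The graphs are NOT isomorphic.

Counting edges: G1 has 3 edge(s); G2 has 1 edge(s).
Edge count is an isomorphism invariant (a bijection on vertices induces a bijection on edges), so differing edge counts rule out isomorphism.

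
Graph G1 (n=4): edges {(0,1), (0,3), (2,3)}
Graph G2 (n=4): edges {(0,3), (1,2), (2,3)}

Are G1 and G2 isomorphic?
Yes, isomorphic

The graphs are isomorphic.
One valid mapping φ: V(G1) → V(G2): 0→3, 1→0, 2→1, 3→2

Verify φ preserves adjacency — for each edge of G1, its image is an edge of G2:
  (0,1) → (φ(0),φ(1)) = (0,3) ∈ E(G2) ✓
  (0,3) → (φ(0),φ(3)) = (2,3) ∈ E(G2) ✓
  (2,3) → (φ(2),φ(3)) = (1,2) ∈ E(G2) ✓
All 3 edges of G1 map to edges of G2, and |E(G1)| = |E(G2)| = 3, so φ is a bijection on edges as well as vertices. Hence G1 ≅ G2.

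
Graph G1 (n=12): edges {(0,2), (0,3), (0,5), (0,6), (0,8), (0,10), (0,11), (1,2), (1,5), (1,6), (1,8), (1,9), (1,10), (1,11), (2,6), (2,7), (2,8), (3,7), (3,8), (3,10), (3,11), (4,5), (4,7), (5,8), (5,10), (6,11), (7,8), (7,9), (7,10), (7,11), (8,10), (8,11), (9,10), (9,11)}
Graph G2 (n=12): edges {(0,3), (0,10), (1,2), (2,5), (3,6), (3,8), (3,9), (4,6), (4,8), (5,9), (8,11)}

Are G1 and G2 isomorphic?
No, not isomorphic

The graphs are NOT isomorphic.

Connected components of G1: 1 component(s) with vertex sets [[0, 1, 2, 3, 4, 5, 6, 7, 8, 9, 10, 11]], sizes [12].
Connected components of G2: 2 component(s) with vertex sets [[7], [0, 1, 2, 3, 4, 5, 6, 8, 9, 10, 11]], sizes [1, 11].
The number of connected components (and the multiset of component sizes) is an isomorphism invariant — an isomorphism maps each component of G1 bijectively onto a component of G2. Since G1 has 1 component(s) and G2 has 2, they cannot be isomorphic.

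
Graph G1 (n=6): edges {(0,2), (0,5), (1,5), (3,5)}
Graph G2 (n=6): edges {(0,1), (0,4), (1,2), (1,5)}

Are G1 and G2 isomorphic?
Yes, isomorphic

The graphs are isomorphic.
One valid mapping φ: V(G1) → V(G2): 0→0, 1→2, 2→4, 3→5, 4→3, 5→1

Verify φ preserves adjacency — for each edge of G1, its image is an edge of G2:
  (0,2) → (φ(0),φ(2)) = (0,4) ∈ E(G2) ✓
  (0,5) → (φ(0),φ(5)) = (0,1) ∈ E(G2) ✓
  (1,5) → (φ(1),φ(5)) = (1,2) ∈ E(G2) ✓
  (3,5) → (φ(3),φ(5)) = (1,5) ∈ E(G2) ✓
All 4 edges of G1 map to edges of G2, and |E(G1)| = |E(G2)| = 4, so φ is a bijection on edges as well as vertices. Hence G1 ≅ G2.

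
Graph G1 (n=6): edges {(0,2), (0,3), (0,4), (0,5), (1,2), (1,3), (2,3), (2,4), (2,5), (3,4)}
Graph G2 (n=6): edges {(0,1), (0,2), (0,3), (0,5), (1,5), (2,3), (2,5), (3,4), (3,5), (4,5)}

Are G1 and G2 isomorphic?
Yes, isomorphic

The graphs are isomorphic.
One valid mapping φ: V(G1) → V(G2): 0→0, 1→4, 2→5, 3→3, 4→2, 5→1

Verify φ preserves adjacency — for each edge of G1, its image is an edge of G2:
  (0,2) → (φ(0),φ(2)) = (0,5) ∈ E(G2) ✓
  (0,3) → (φ(0),φ(3)) = (0,3) ∈ E(G2) ✓
  (0,4) → (φ(0),φ(4)) = (0,2) ∈ E(G2) ✓
  (0,5) → (φ(0),φ(5)) = (0,1) ∈ E(G2) ✓
  (1,2) → (φ(1),φ(2)) = (4,5) ∈ E(G2) ✓
  (1,3) → (φ(1),φ(3)) = (3,4) ∈ E(G2) ✓
  (2,3) → (φ(2),φ(3)) = (3,5) ∈ E(G2) ✓
  (2,4) → (φ(2),φ(4)) = (2,5) ∈ E(G2) ✓
  (2,5) → (φ(2),φ(5)) = (1,5) ∈ E(G2) ✓
  (3,4) → (φ(3),φ(4)) = (2,3) ∈ E(G2) ✓
All 10 edges of G1 map to edges of G2, and |E(G1)| = |E(G2)| = 10, so φ is a bijection on edges as well as vertices. Hence G1 ≅ G2.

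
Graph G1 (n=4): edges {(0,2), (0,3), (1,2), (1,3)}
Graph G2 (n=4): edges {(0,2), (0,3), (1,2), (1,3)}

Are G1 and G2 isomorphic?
Yes, isomorphic

The graphs are isomorphic.
One valid mapping φ: V(G1) → V(G2): 0→1, 1→0, 2→3, 3→2

Verify φ preserves adjacency — for each edge of G1, its image is an edge of G2:
  (0,2) → (φ(0),φ(2)) = (1,3) ∈ E(G2) ✓
  (0,3) → (φ(0),φ(3)) = (1,2) ∈ E(G2) ✓
  (1,2) → (φ(1),φ(2)) = (0,3) ∈ E(G2) ✓
  (1,3) → (φ(1),φ(3)) = (0,2) ∈ E(G2) ✓
All 4 edges of G1 map to edges of G2, and |E(G1)| = |E(G2)| = 4, so φ is a bijection on edges as well as vertices. Hence G1 ≅ G2.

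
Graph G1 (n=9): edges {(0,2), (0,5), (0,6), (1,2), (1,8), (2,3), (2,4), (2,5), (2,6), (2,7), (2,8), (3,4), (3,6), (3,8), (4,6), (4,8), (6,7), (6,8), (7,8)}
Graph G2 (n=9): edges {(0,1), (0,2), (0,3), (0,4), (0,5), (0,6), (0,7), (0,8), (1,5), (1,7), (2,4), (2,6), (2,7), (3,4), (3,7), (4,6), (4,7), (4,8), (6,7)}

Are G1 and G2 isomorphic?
Yes, isomorphic

The graphs are isomorphic.
One valid mapping φ: V(G1) → V(G2): 0→1, 1→8, 2→0, 3→2, 4→6, 5→5, 6→7, 7→3, 8→4

Verify φ preserves adjacency — for each edge of G1, its image is an edge of G2:
  (0,2) → (φ(0),φ(2)) = (0,1) ∈ E(G2) ✓
  (0,5) → (φ(0),φ(5)) = (1,5) ∈ E(G2) ✓
  (0,6) → (φ(0),φ(6)) = (1,7) ∈ E(G2) ✓
  (1,2) → (φ(1),φ(2)) = (0,8) ∈ E(G2) ✓
  (1,8) → (φ(1),φ(8)) = (4,8) ∈ E(G2) ✓
  (2,3) → (φ(2),φ(3)) = (0,2) ∈ E(G2) ✓
  (2,4) → (φ(2),φ(4)) = (0,6) ∈ E(G2) ✓
  (2,5) → (φ(2),φ(5)) = (0,5) ∈ E(G2) ✓
  (2,6) → (φ(2),φ(6)) = (0,7) ∈ E(G2) ✓
  (2,7) → (φ(2),φ(7)) = (0,3) ∈ E(G2) ✓
  (2,8) → (φ(2),φ(8)) = (0,4) ∈ E(G2) ✓
  (3,4) → (φ(3),φ(4)) = (2,6) ∈ E(G2) ✓
  (3,6) → (φ(3),φ(6)) = (2,7) ∈ E(G2) ✓
  (3,8) → (φ(3),φ(8)) = (2,4) ∈ E(G2) ✓
  (4,6) → (φ(4),φ(6)) = (6,7) ∈ E(G2) ✓
  (4,8) → (φ(4),φ(8)) = (4,6) ∈ E(G2) ✓
  (6,7) → (φ(6),φ(7)) = (3,7) ∈ E(G2) ✓
  (6,8) → (φ(6),φ(8)) = (4,7) ∈ E(G2) ✓
  (7,8) → (φ(7),φ(8)) = (3,4) ∈ E(G2) ✓
All 19 edges of G1 map to edges of G2, and |E(G1)| = |E(G2)| = 19, so φ is a bijection on edges as well as vertices. Hence G1 ≅ G2.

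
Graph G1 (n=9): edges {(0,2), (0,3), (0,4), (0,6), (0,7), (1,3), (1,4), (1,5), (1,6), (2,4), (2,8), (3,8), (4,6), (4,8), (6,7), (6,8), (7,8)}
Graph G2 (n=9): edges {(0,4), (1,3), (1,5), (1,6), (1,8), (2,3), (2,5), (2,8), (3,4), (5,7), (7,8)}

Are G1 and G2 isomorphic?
No, not isomorphic

The graphs are NOT isomorphic.

Degrees in G1: deg(0)=5, deg(1)=4, deg(2)=3, deg(3)=3, deg(4)=5, deg(5)=1, deg(6)=5, deg(7)=3, deg(8)=5.
Sorted degree sequence of G1: [5, 5, 5, 5, 4, 3, 3, 3, 1].
Degrees in G2: deg(0)=1, deg(1)=4, deg(2)=3, deg(3)=3, deg(4)=2, deg(5)=3, deg(6)=1, deg(7)=2, deg(8)=3.
Sorted degree sequence of G2: [4, 3, 3, 3, 3, 2, 2, 1, 1].
The (sorted) degree sequence is an isomorphism invariant, so since G1 and G2 have different degree sequences they cannot be isomorphic.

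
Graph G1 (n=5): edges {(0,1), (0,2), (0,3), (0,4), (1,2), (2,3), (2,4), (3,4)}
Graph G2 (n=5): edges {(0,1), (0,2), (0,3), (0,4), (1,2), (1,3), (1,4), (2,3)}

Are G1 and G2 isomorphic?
Yes, isomorphic

The graphs are isomorphic.
One valid mapping φ: V(G1) → V(G2): 0→0, 1→4, 2→1, 3→2, 4→3

Verify φ preserves adjacency — for each edge of G1, its image is an edge of G2:
  (0,1) → (φ(0),φ(1)) = (0,4) ∈ E(G2) ✓
  (0,2) → (φ(0),φ(2)) = (0,1) ∈ E(G2) ✓
  (0,3) → (φ(0),φ(3)) = (0,2) ∈ E(G2) ✓
  (0,4) → (φ(0),φ(4)) = (0,3) ∈ E(G2) ✓
  (1,2) → (φ(1),φ(2)) = (1,4) ∈ E(G2) ✓
  (2,3) → (φ(2),φ(3)) = (1,2) ∈ E(G2) ✓
  (2,4) → (φ(2),φ(4)) = (1,3) ∈ E(G2) ✓
  (3,4) → (φ(3),φ(4)) = (2,3) ∈ E(G2) ✓
All 8 edges of G1 map to edges of G2, and |E(G1)| = |E(G2)| = 8, so φ is a bijection on edges as well as vertices. Hence G1 ≅ G2.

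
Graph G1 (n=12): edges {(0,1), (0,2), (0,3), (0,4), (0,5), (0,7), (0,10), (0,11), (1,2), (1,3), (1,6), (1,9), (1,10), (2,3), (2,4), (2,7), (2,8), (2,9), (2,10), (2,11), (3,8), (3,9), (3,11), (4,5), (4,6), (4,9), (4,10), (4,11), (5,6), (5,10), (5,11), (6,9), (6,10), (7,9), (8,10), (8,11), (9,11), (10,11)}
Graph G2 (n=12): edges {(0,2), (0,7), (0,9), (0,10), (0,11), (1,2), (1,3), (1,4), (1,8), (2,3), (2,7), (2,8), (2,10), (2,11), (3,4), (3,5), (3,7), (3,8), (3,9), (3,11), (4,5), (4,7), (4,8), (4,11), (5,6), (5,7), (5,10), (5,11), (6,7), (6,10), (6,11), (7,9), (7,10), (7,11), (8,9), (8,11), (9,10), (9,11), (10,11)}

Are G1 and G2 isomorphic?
No, not isomorphic

The graphs are NOT isomorphic.

Degrees in G1: deg(0)=8, deg(1)=6, deg(2)=9, deg(3)=6, deg(4)=7, deg(5)=5, deg(6)=5, deg(7)=3, deg(8)=4, deg(9)=7, deg(10)=8, deg(11)=8.
Sorted degree sequence of G1: [9, 8, 8, 8, 7, 7, 6, 6, 5, 5, 4, 3].
Degrees in G2: deg(0)=5, deg(1)=4, deg(2)=7, deg(3)=8, deg(4)=6, deg(5)=6, deg(6)=4, deg(7)=9, deg(8)=6, deg(9)=6, deg(10)=7, deg(11)=10.
Sorted degree sequence of G2: [10, 9, 8, 7, 7, 6, 6, 6, 6, 5, 4, 4].
The (sorted) degree sequence is an isomorphism invariant, so since G1 and G2 have different degree sequences they cannot be isomorphic.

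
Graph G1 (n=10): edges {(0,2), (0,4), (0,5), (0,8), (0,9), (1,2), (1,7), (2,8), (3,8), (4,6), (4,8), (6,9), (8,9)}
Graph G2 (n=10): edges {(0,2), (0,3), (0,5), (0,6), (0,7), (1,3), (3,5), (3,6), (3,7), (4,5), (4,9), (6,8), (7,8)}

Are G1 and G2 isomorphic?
Yes, isomorphic

The graphs are isomorphic.
One valid mapping φ: V(G1) → V(G2): 0→3, 1→4, 2→5, 3→2, 4→7, 5→1, 6→8, 7→9, 8→0, 9→6

Verify φ preserves adjacency — for each edge of G1, its image is an edge of G2:
  (0,2) → (φ(0),φ(2)) = (3,5) ∈ E(G2) ✓
  (0,4) → (φ(0),φ(4)) = (3,7) ∈ E(G2) ✓
  (0,5) → (φ(0),φ(5)) = (1,3) ∈ E(G2) ✓
  (0,8) → (φ(0),φ(8)) = (0,3) ∈ E(G2) ✓
  (0,9) → (φ(0),φ(9)) = (3,6) ∈ E(G2) ✓
  (1,2) → (φ(1),φ(2)) = (4,5) ∈ E(G2) ✓
  (1,7) → (φ(1),φ(7)) = (4,9) ∈ E(G2) ✓
  (2,8) → (φ(2),φ(8)) = (0,5) ∈ E(G2) ✓
  (3,8) → (φ(3),φ(8)) = (0,2) ∈ E(G2) ✓
  (4,6) → (φ(4),φ(6)) = (7,8) ∈ E(G2) ✓
  (4,8) → (φ(4),φ(8)) = (0,7) ∈ E(G2) ✓
  (6,9) → (φ(6),φ(9)) = (6,8) ∈ E(G2) ✓
  (8,9) → (φ(8),φ(9)) = (0,6) ∈ E(G2) ✓
All 13 edges of G1 map to edges of G2, and |E(G1)| = |E(G2)| = 13, so φ is a bijection on edges as well as vertices. Hence G1 ≅ G2.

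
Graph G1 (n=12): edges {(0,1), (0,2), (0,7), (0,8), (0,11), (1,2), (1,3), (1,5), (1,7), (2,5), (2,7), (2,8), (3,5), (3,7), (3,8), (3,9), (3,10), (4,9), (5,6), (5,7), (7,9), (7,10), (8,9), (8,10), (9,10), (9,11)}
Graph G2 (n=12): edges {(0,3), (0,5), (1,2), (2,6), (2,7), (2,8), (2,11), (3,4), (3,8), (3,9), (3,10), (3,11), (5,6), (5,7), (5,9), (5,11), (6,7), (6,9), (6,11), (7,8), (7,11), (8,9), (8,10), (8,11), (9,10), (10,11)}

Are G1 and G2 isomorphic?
Yes, isomorphic

The graphs are isomorphic.
One valid mapping φ: V(G1) → V(G2): 0→5, 1→7, 2→6, 3→8, 4→4, 5→2, 6→1, 7→11, 8→9, 9→3, 10→10, 11→0

Verify φ preserves adjacency — for each edge of G1, its image is an edge of G2:
  (0,1) → (φ(0),φ(1)) = (5,7) ∈ E(G2) ✓
  (0,2) → (φ(0),φ(2)) = (5,6) ∈ E(G2) ✓
  (0,7) → (φ(0),φ(7)) = (5,11) ∈ E(G2) ✓
  (0,8) → (φ(0),φ(8)) = (5,9) ∈ E(G2) ✓
  (0,11) → (φ(0),φ(11)) = (0,5) ∈ E(G2) ✓
  (1,2) → (φ(1),φ(2)) = (6,7) ∈ E(G2) ✓
  (1,3) → (φ(1),φ(3)) = (7,8) ∈ E(G2) ✓
  (1,5) → (φ(1),φ(5)) = (2,7) ∈ E(G2) ✓
  (1,7) → (φ(1),φ(7)) = (7,11) ∈ E(G2) ✓
  (2,5) → (φ(2),φ(5)) = (2,6) ∈ E(G2) ✓
  (2,7) → (φ(2),φ(7)) = (6,11) ∈ E(G2) ✓
  (2,8) → (φ(2),φ(8)) = (6,9) ∈ E(G2) ✓
  (3,5) → (φ(3),φ(5)) = (2,8) ∈ E(G2) ✓
  (3,7) → (φ(3),φ(7)) = (8,11) ∈ E(G2) ✓
  (3,8) → (φ(3),φ(8)) = (8,9) ∈ E(G2) ✓
  (3,9) → (φ(3),φ(9)) = (3,8) ∈ E(G2) ✓
  (3,10) → (φ(3),φ(10)) = (8,10) ∈ E(G2) ✓
  (4,9) → (φ(4),φ(9)) = (3,4) ∈ E(G2) ✓
  (5,6) → (φ(5),φ(6)) = (1,2) ∈ E(G2) ✓
  (5,7) → (φ(5),φ(7)) = (2,11) ∈ E(G2) ✓
  (7,9) → (φ(7),φ(9)) = (3,11) ∈ E(G2) ✓
  (7,10) → (φ(7),φ(10)) = (10,11) ∈ E(G2) ✓
  (8,9) → (φ(8),φ(9)) = (3,9) ∈ E(G2) ✓
  (8,10) → (φ(8),φ(10)) = (9,10) ∈ E(G2) ✓
  (9,10) → (φ(9),φ(10)) = (3,10) ∈ E(G2) ✓
  (9,11) → (φ(9),φ(11)) = (0,3) ∈ E(G2) ✓
All 26 edges of G1 map to edges of G2, and |E(G1)| = |E(G2)| = 26, so φ is a bijection on edges as well as vertices. Hence G1 ≅ G2.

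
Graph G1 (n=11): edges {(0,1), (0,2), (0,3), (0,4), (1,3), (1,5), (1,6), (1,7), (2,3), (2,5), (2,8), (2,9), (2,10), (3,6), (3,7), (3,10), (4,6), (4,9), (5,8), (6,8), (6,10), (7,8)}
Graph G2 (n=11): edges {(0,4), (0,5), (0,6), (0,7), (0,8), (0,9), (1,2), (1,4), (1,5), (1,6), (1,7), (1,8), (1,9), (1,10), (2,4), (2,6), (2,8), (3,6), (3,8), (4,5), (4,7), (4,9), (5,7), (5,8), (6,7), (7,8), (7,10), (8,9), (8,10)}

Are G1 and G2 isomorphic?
No, not isomorphic

The graphs are NOT isomorphic.

Degrees in G1: deg(0)=4, deg(1)=5, deg(2)=6, deg(3)=6, deg(4)=3, deg(5)=3, deg(6)=5, deg(7)=3, deg(8)=4, deg(9)=2, deg(10)=3.
Sorted degree sequence of G1: [6, 6, 5, 5, 4, 4, 3, 3, 3, 3, 2].
Degrees in G2: deg(0)=6, deg(1)=8, deg(2)=4, deg(3)=2, deg(4)=6, deg(5)=5, deg(6)=5, deg(7)=7, deg(8)=8, deg(9)=4, deg(10)=3.
Sorted degree sequence of G2: [8, 8, 7, 6, 6, 5, 5, 4, 4, 3, 2].
The (sorted) degree sequence is an isomorphism invariant, so since G1 and G2 have different degree sequences they cannot be isomorphic.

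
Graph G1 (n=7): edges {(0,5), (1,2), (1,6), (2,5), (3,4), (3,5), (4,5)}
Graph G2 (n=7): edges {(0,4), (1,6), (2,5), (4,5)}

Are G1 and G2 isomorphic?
No, not isomorphic

The graphs are NOT isomorphic.

Connected components of G1: 1 component(s) with vertex sets [[0, 1, 2, 3, 4, 5, 6]], sizes [7].
Connected components of G2: 3 component(s) with vertex sets [[3], [1, 6], [0, 2, 4, 5]], sizes [1, 2, 4].
The number of connected components (and the multiset of component sizes) is an isomorphism invariant — an isomorphism maps each component of G1 bijectively onto a component of G2. Since G1 has 1 component(s) and G2 has 3, they cannot be isomorphic.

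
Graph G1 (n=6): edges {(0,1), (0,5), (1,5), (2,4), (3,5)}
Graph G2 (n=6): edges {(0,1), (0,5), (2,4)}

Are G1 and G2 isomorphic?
No, not isomorphic

The graphs are NOT isomorphic.

Counting edges: G1 has 5 edge(s); G2 has 3 edge(s).
Edge count is an isomorphism invariant (a bijection on vertices induces a bijection on edges), so differing edge counts rule out isomorphism.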